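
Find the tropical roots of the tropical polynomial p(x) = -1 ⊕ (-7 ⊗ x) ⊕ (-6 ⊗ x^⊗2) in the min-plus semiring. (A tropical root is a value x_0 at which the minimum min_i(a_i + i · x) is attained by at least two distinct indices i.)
Roots: {-1, 6}

Each tropical root is a break point of the lower envelope of the lines y = a_i + i · x (there are 3 lines, with slopes 0, 1, ..., 2). Only the lines that attain the minimum somewhere contribute to roots; other lines are dominated. Here the surviving (envelope) indices are i = 2, i = 1, i = 0.
Intersections between consecutive envelope lines give the roots: for adjacent envelope indices i < j the intersection is x = (a_i − a_j) / (j − i). Reading off the sorted break points: {-1, 6}.
Verification: at each break x_0, at least two indices attain the minimum of min_i(a_i + i · x_0).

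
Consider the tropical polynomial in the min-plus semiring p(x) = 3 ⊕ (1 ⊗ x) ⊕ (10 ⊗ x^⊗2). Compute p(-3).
p(-3) = -2

A tropical monomial a ⊗ x^⊗i evaluates to a + i · x. Evaluating each term at x = -3:
  Term 0 contributes 3 + 0 · -3 = 3
  Term 1 contributes 1 + 1 · -3 = -2
  Term 2 contributes 10 + 2 · -3 = 4
p(-3) = ⊕ of these = min[3, -2, 4] = -2.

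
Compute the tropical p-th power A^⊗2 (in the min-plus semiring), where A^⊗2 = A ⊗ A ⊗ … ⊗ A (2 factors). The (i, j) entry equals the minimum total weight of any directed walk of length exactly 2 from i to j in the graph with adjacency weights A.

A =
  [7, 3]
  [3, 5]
A^⊗2 =
  [6, 8]
  [8, 6]

Each entry (A^⊗2)_ij equals the minimum over all length-2 walks i = v_0 → v_1 → … → v_2 = j of Σ_t A[v_t][v_{t+1}]. For example, for (i, j) = (0, 1) we minimise over 2 possible intermediate vertex sequences; the minimum is 8, attained along the walk 0 → 1 → 1.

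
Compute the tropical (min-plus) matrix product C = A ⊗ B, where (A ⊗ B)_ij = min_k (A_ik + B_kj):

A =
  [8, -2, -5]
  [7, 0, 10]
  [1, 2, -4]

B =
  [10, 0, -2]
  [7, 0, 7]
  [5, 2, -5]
A ⊗ B =
  [0, -3, -10]
  [7, 0, 5]
  [1, -2, -9]

Apply the min-plus product entry-by-entry:
  C[0][0] = min over k of (A[0][0] + B[0][0] = 8 + 10 = 18, A[0][1] + B[1][0] = -2 + 7 = 5, A[0][2] + B[2][0] = -5 + 5 = 0) = 0 (attained at k = 2)
  C[0][1] = min over k of (A[0][0] + B[0][1] = 8 + 0 = 8, A[0][1] + B[1][1] = -2 + 0 = -2, A[0][2] + B[2][1] = -5 + 2 = -3) = -3 (attained at k = 2)
  C[0][2] = min over k of (A[0][0] + B[0][2] = 8 + -2 = 6, A[0][1] + B[1][2] = -2 + 7 = 5, A[0][2] + B[2][2] = -5 + -5 = -10) = -10 (attained at k = 2)
  C[1][0] = min over k of (A[1][0] + B[0][0] = 7 + 10 = 17, A[1][1] + B[1][0] = 0 + 7 = 7, A[1][2] + B[2][0] = 10 + 5 = 15) = 7 (attained at k = 1)
  C[1][1] = min over k of (A[1][0] + B[0][1] = 7 + 0 = 7, A[1][1] + B[1][1] = 0 + 0 = 0, A[1][2] + B[2][1] = 10 + 2 = 12) = 0 (attained at k = 1)
  C[1][2] = min over k of (A[1][0] + B[0][2] = 7 + -2 = 5, A[1][1] + B[1][2] = 0 + 7 = 7, A[1][2] + B[2][2] = 10 + -5 = 5) = 5 (attained at k = 0)
  C[2][0] = min over k of (A[2][0] + B[0][0] = 1 + 10 = 11, A[2][1] + B[1][0] = 2 + 7 = 9, A[2][2] + B[2][0] = -4 + 5 = 1) = 1 (attained at k = 2)
  C[2][1] = min over k of (A[2][0] + B[0][1] = 1 + 0 = 1, A[2][1] + B[1][1] = 2 + 0 = 2, A[2][2] + B[2][1] = -4 + 2 = -2) = -2 (attained at k = 2)
  C[2][2] = min over k of (A[2][0] + B[0][2] = 1 + -2 = -1, A[2][1] + B[1][2] = 2 + 7 = 9, A[2][2] + B[2][2] = -4 + -5 = -9) = -9 (attained at k = 2)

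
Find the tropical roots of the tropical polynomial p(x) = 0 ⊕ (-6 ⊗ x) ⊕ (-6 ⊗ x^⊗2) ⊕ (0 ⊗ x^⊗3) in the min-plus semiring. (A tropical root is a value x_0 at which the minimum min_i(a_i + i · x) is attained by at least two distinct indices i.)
Roots: {-6, 0, 6}

Each tropical root is a break point of the lower envelope of the lines y = a_i + i · x (there are 4 lines, with slopes 0, 1, ..., 3). Only the lines that attain the minimum somewhere contribute to roots; other lines are dominated. Here the surviving (envelope) indices are i = 3, i = 2, i = 1, i = 0.
Intersections between consecutive envelope lines give the roots: for adjacent envelope indices i < j the intersection is x = (a_i − a_j) / (j − i). Reading off the sorted break points: {-6, 0, 6}.
Verification: at each break x_0, at least two indices attain the minimum of min_i(a_i + i · x_0).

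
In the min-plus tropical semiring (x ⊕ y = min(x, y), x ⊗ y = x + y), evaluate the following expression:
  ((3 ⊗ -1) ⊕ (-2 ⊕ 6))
((3 ⊗ -1) ⊕ (-2 ⊕ 6)) = -2

Expand innermost to outermost. Recall ⊕ takes the minimum of its arguments and ⊗ takes their sum. Working out the expression ((3 ⊗ -1) ⊕ (-2 ⊕ 6)) gives -2.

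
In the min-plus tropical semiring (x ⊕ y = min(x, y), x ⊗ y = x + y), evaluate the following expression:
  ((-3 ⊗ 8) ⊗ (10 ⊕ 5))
((-3 ⊗ 8) ⊗ (10 ⊕ 5)) = 10

Expand innermost to outermost. Recall ⊕ takes the minimum of its arguments and ⊗ takes their sum. Working out the expression ((-3 ⊗ 8) ⊗ (10 ⊕ 5)) gives 10.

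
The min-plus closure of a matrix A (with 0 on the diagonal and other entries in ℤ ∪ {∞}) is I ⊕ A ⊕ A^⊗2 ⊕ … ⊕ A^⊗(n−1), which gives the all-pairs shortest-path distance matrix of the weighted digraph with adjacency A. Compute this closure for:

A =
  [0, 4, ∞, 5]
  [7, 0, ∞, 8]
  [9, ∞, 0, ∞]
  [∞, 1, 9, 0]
Closure =
  [0, 4, 14, 5]
  [7, 0, 17, 8]
  [9, 13, 0, 14]
  [8, 1, 9, 0]

This is the Floyd-Warshall all-pairs shortest-path computation. For each intermediate vertex k = 0, 1, …, 3, update dist[i][j] ← min(dist[i][j], dist[i][k] + dist[k][j]). The final matrix gives, for each (i, j), the minimum total weight of any directed path from i to j (possibly empty when i = j).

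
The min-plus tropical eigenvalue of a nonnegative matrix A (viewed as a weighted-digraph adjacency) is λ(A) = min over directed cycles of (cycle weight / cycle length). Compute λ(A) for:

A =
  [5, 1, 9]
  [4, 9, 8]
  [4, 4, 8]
λ(A) = 5/2

Enumerate directed cycles and compute their means (weight / length). Sample:
  cycle 0 → 0: weight = 5, length = 1, mean = 5/1 ≈ 5.000
  cycle 1 → 1: weight = 9, length = 1, mean = 9/1 ≈ 9.000
  cycle 2 → 2: weight = 8, length = 1, mean = 8/1 ≈ 8.000
  cycle 0 → 1 → 0: weight = 5, length = 2, mean = 5/2 ≈ 2.500
  cycle 0 → 2 → 0: weight = 13, length = 2, mean = 13/2 ≈ 6.500
  cycle 1 → 0 → 1: weight = 5, length = 2, mean = 5/2 ≈ 2.500
Minimum mean = 2.500, attained e.g. along the cycle 0 → 1 → 0 with weight 5 and length 2. So λ(A) = 5/2 = 5/2.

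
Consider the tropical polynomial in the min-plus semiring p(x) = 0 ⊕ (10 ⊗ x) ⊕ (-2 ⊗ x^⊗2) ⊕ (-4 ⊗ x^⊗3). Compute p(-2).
p(-2) = -10

A tropical monomial a ⊗ x^⊗i evaluates to a + i · x. Evaluating each term at x = -2:
  Term 0 contributes 0 + 0 · -2 = 0
  Term 1 contributes 10 + 1 · -2 = 8
  Term 2 contributes -2 + 2 · -2 = -6
  Term 3 contributes -4 + 3 · -2 = -10
p(-2) = ⊕ of these = min[0, 8, -6, -10] = -10.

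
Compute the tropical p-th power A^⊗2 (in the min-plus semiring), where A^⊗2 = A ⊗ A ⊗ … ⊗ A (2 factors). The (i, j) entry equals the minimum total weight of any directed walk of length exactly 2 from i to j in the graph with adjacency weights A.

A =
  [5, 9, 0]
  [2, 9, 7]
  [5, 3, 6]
A^⊗2 =
  [5, 3, 5]
  [7, 10, 2]
  [5, 9, 5]

Each entry (A^⊗2)_ij equals the minimum over all length-2 walks i = v_0 → v_1 → … → v_2 = j of Σ_t A[v_t][v_{t+1}]. For example, for (i, j) = (0, 2) we minimise over 3 possible intermediate vertex sequences; the minimum is 5, attained along the walk 0 → 0 → 2.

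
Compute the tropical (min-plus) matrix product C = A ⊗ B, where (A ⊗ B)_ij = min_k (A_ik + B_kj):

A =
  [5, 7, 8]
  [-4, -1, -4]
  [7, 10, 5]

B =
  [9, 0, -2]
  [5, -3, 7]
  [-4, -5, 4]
A ⊗ B =
  [4, 3, 3]
  [-8, -9, -6]
  [1, 0, 5]

Apply the min-plus product entry-by-entry:
  C[0][0] = min over k of (A[0][0] + B[0][0] = 5 + 9 = 14, A[0][1] + B[1][0] = 7 + 5 = 12, A[0][2] + B[2][0] = 8 + -4 = 4) = 4 (attained at k = 2)
  C[0][1] = min over k of (A[0][0] + B[0][1] = 5 + 0 = 5, A[0][1] + B[1][1] = 7 + -3 = 4, A[0][2] + B[2][1] = 8 + -5 = 3) = 3 (attained at k = 2)
  C[0][2] = min over k of (A[0][0] + B[0][2] = 5 + -2 = 3, A[0][1] + B[1][2] = 7 + 7 = 14, A[0][2] + B[2][2] = 8 + 4 = 12) = 3 (attained at k = 0)
  C[1][0] = min over k of (A[1][0] + B[0][0] = -4 + 9 = 5, A[1][1] + B[1][0] = -1 + 5 = 4, A[1][2] + B[2][0] = -4 + -4 = -8) = -8 (attained at k = 2)
  C[1][1] = min over k of (A[1][0] + B[0][1] = -4 + 0 = -4, A[1][1] + B[1][1] = -1 + -3 = -4, A[1][2] + B[2][1] = -4 + -5 = -9) = -9 (attained at k = 2)
  C[1][2] = min over k of (A[1][0] + B[0][2] = -4 + -2 = -6, A[1][1] + B[1][2] = -1 + 7 = 6, A[1][2] + B[2][2] = -4 + 4 = 0) = -6 (attained at k = 0)
  C[2][0] = min over k of (A[2][0] + B[0][0] = 7 + 9 = 16, A[2][1] + B[1][0] = 10 + 5 = 15, A[2][2] + B[2][0] = 5 + -4 = 1) = 1 (attained at k = 2)
  C[2][1] = min over k of (A[2][0] + B[0][1] = 7 + 0 = 7, A[2][1] + B[1][1] = 10 + -3 = 7, A[2][2] + B[2][1] = 5 + -5 = 0) = 0 (attained at k = 2)
  C[2][2] = min over k of (A[2][0] + B[0][2] = 7 + -2 = 5, A[2][1] + B[1][2] = 10 + 7 = 17, A[2][2] + B[2][2] = 5 + 4 = 9) = 5 (attained at k = 0)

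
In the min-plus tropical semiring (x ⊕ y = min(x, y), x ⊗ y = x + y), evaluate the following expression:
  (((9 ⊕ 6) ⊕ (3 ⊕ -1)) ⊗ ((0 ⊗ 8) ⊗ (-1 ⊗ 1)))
(((9 ⊕ 6) ⊕ (3 ⊕ -1)) ⊗ ((0 ⊗ 8) ⊗ (-1 ⊗ 1))) = 7

Expand innermost to outermost. Recall ⊕ takes the minimum of its arguments and ⊗ takes their sum. Working out the expression (((9 ⊕ 6) ⊕ (3 ⊕ -1)) ⊗ ((0 ⊗ 8) ⊗ (-1 ⊗ 1))) gives 7.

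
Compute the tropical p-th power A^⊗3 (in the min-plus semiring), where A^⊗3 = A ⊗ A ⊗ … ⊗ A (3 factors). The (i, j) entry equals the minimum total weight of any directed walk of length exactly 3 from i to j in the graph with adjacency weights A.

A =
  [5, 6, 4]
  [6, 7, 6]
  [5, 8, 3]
A^⊗3 =
  [12, 15, 10]
  [14, 17, 12]
  [11, 14, 9]

Each entry (A^⊗3)_ij equals the minimum over all length-3 walks i = v_0 → v_1 → … → v_3 = j of Σ_t A[v_t][v_{t+1}]. For example, for (i, j) = (0, 2) we minimise over 9 possible intermediate vertex sequences; the minimum is 10, attained along the walk 0 → 2 → 2 → 2.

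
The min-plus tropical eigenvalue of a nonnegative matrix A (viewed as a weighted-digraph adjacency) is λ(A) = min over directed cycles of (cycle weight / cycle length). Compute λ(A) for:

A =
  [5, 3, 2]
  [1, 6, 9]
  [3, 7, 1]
λ(A) = 1

Enumerate directed cycles and compute their means (weight / length). Sample:
  cycle 0 → 0: weight = 5, length = 1, mean = 5/1 ≈ 5.000
  cycle 1 → 1: weight = 6, length = 1, mean = 6/1 ≈ 6.000
  cycle 2 → 2: weight = 1, length = 1, mean = 1/1 ≈ 1.000
  cycle 0 → 1 → 0: weight = 4, length = 2, mean = 4/2 ≈ 2.000
  cycle 0 → 2 → 0: weight = 5, length = 2, mean = 5/2 ≈ 2.500
  cycle 1 → 0 → 1: weight = 4, length = 2, mean = 4/2 ≈ 2.000
Minimum mean = 1.000, attained e.g. along the cycle 2 → 2 with weight 1 and length 1. So λ(A) = 1/1 = 1.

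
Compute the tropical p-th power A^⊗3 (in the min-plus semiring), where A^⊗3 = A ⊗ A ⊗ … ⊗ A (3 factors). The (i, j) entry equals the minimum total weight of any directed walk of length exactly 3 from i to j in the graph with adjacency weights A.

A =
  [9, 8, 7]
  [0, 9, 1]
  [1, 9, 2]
A^⊗3 =
  [10, 16, 11]
  [4, 10, 5]
  [5, 11, 6]

Each entry (A^⊗3)_ij equals the minimum over all length-3 walks i = v_0 → v_1 → … → v_3 = j of Σ_t A[v_t][v_{t+1}]. For example, for (i, j) = (0, 2) we minimise over 9 possible intermediate vertex sequences; the minimum is 11, attained along the walk 0 → 1 → 2 → 2.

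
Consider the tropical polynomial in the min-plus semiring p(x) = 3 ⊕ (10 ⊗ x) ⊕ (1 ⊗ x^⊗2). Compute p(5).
p(5) = 3

A tropical monomial a ⊗ x^⊗i evaluates to a + i · x. Evaluating each term at x = 5:
  Term 0 contributes 3 + 0 · 5 = 3
  Term 1 contributes 10 + 1 · 5 = 15
  Term 2 contributes 1 + 2 · 5 = 11
p(5) = ⊕ of these = min[3, 15, 11] = 3.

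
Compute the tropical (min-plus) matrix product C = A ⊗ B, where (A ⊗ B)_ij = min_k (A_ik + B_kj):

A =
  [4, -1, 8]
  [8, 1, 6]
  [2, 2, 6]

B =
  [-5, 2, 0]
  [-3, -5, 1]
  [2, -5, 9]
A ⊗ B =
  [-4, -6, 0]
  [-2, -4, 2]
  [-3, -3, 2]

Apply the min-plus product entry-by-entry:
  C[0][0] = min over k of (A[0][0] + B[0][0] = 4 + -5 = -1, A[0][1] + B[1][0] = -1 + -3 = -4, A[0][2] + B[2][0] = 8 + 2 = 10) = -4 (attained at k = 1)
  C[0][1] = min over k of (A[0][0] + B[0][1] = 4 + 2 = 6, A[0][1] + B[1][1] = -1 + -5 = -6, A[0][2] + B[2][1] = 8 + -5 = 3) = -6 (attained at k = 1)
  C[0][2] = min over k of (A[0][0] + B[0][2] = 4 + 0 = 4, A[0][1] + B[1][2] = -1 + 1 = 0, A[0][2] + B[2][2] = 8 + 9 = 17) = 0 (attained at k = 1)
  C[1][0] = min over k of (A[1][0] + B[0][0] = 8 + -5 = 3, A[1][1] + B[1][0] = 1 + -3 = -2, A[1][2] + B[2][0] = 6 + 2 = 8) = -2 (attained at k = 1)
  C[1][1] = min over k of (A[1][0] + B[0][1] = 8 + 2 = 10, A[1][1] + B[1][1] = 1 + -5 = -4, A[1][2] + B[2][1] = 6 + -5 = 1) = -4 (attained at k = 1)
  C[1][2] = min over k of (A[1][0] + B[0][2] = 8 + 0 = 8, A[1][1] + B[1][2] = 1 + 1 = 2, A[1][2] + B[2][2] = 6 + 9 = 15) = 2 (attained at k = 1)
  C[2][0] = min over k of (A[2][0] + B[0][0] = 2 + -5 = -3, A[2][1] + B[1][0] = 2 + -3 = -1, A[2][2] + B[2][0] = 6 + 2 = 8) = -3 (attained at k = 0)
  C[2][1] = min over k of (A[2][0] + B[0][1] = 2 + 2 = 4, A[2][1] + B[1][1] = 2 + -5 = -3, A[2][2] + B[2][1] = 6 + -5 = 1) = -3 (attained at k = 1)
  C[2][2] = min over k of (A[2][0] + B[0][2] = 2 + 0 = 2, A[2][1] + B[1][2] = 2 + 1 = 3, A[2][2] + B[2][2] = 6 + 9 = 15) = 2 (attained at k = 0)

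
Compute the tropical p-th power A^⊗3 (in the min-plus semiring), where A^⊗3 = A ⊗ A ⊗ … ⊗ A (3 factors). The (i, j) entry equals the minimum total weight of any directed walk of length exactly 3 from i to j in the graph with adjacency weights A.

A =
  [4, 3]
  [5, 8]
A^⊗3 =
  [12, 11]
  [13, 12]

Each entry (A^⊗3)_ij equals the minimum over all length-3 walks i = v_0 → v_1 → … → v_3 = j of Σ_t A[v_t][v_{t+1}]. For example, for (i, j) = (0, 1) we minimise over 4 possible intermediate vertex sequences; the minimum is 11, attained along the walk 0 → 0 → 0 → 1.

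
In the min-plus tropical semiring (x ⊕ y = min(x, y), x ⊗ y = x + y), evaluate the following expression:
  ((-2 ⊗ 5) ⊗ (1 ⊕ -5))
((-2 ⊗ 5) ⊗ (1 ⊕ -5)) = -2

Expand innermost to outermost. Recall ⊕ takes the minimum of its arguments and ⊗ takes their sum. Working out the expression ((-2 ⊗ 5) ⊗ (1 ⊕ -5)) gives -2.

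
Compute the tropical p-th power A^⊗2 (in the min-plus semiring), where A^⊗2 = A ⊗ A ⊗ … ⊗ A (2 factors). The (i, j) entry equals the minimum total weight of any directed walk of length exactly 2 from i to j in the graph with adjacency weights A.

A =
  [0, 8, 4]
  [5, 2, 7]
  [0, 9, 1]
A^⊗2 =
  [0, 8, 4]
  [5, 4, 8]
  [0, 8, 2]

Each entry (A^⊗2)_ij equals the minimum over all length-2 walks i = v_0 → v_1 → … → v_2 = j of Σ_t A[v_t][v_{t+1}]. For example, for (i, j) = (0, 2) we minimise over 3 possible intermediate vertex sequences; the minimum is 4, attained along the walk 0 → 0 → 2.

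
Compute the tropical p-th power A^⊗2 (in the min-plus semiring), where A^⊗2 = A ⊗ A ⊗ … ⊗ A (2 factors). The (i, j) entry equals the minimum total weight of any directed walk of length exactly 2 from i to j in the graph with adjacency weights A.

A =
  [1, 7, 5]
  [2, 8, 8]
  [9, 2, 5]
A^⊗2 =
  [2, 7, 6]
  [3, 9, 7]
  [4, 7, 10]

Each entry (A^⊗2)_ij equals the minimum over all length-2 walks i = v_0 → v_1 → … → v_2 = j of Σ_t A[v_t][v_{t+1}]. For example, for (i, j) = (0, 2) we minimise over 3 possible intermediate vertex sequences; the minimum is 6, attained along the walk 0 → 0 → 2.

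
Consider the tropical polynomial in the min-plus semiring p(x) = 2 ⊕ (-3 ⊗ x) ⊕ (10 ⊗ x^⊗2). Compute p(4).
p(4) = 1

A tropical monomial a ⊗ x^⊗i evaluates to a + i · x. Evaluating each term at x = 4:
  Term 0 contributes 2 + 0 · 4 = 2
  Term 1 contributes -3 + 1 · 4 = 1
  Term 2 contributes 10 + 2 · 4 = 18
p(4) = ⊕ of these = min[2, 1, 18] = 1.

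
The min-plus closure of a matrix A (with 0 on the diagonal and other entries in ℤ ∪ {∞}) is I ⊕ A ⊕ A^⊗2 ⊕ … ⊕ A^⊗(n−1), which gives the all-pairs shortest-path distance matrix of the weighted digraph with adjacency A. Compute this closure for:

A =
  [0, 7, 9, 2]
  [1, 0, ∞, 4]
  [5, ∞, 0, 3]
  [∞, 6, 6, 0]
Closure =
  [0, 7, 8, 2]
  [1, 0, 9, 3]
  [5, 9, 0, 3]
  [7, 6, 6, 0]

This is the Floyd-Warshall all-pairs shortest-path computation. For each intermediate vertex k = 0, 1, …, 3, update dist[i][j] ← min(dist[i][j], dist[i][k] + dist[k][j]). The final matrix gives, for each (i, j), the minimum total weight of any directed path from i to j (possibly empty when i = j).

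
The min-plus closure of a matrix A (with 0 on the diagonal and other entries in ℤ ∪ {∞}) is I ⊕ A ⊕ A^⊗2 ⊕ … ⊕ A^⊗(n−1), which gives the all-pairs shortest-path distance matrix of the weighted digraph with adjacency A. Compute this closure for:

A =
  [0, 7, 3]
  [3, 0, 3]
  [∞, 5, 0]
Closure =
  [0, 7, 3]
  [3, 0, 3]
  [8, 5, 0]

This is the Floyd-Warshall all-pairs shortest-path computation. For each intermediate vertex k = 0, 1, …, 2, update dist[i][j] ← min(dist[i][j], dist[i][k] + dist[k][j]). The final matrix gives, for each (i, j), the minimum total weight of any directed path from i to j (possibly empty when i = j).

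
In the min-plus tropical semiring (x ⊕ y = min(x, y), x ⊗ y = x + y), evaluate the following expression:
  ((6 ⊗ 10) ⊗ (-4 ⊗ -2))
((6 ⊗ 10) ⊗ (-4 ⊗ -2)) = 10

Expand innermost to outermost. Recall ⊕ takes the minimum of its arguments and ⊗ takes their sum. Working out the expression ((6 ⊗ 10) ⊗ (-4 ⊗ -2)) gives 10.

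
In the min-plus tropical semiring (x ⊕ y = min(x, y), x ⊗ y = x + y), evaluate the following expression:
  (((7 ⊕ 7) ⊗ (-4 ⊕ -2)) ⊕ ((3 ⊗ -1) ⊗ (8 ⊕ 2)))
(((7 ⊕ 7) ⊗ (-4 ⊕ -2)) ⊕ ((3 ⊗ -1) ⊗ (8 ⊕ 2))) = 3

Expand innermost to outermost. Recall ⊕ takes the minimum of its arguments and ⊗ takes their sum. Working out the expression (((7 ⊕ 7) ⊗ (-4 ⊕ -2)) ⊕ ((3 ⊗ -1) ⊗ (8 ⊕ 2))) gives 3.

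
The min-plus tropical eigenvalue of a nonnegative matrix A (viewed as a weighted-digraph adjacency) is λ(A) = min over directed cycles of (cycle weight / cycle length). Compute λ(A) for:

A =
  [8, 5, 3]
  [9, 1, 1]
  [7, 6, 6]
λ(A) = 1

Enumerate directed cycles and compute their means (weight / length). Sample:
  cycle 0 → 0: weight = 8, length = 1, mean = 8/1 ≈ 8.000
  cycle 1 → 1: weight = 1, length = 1, mean = 1/1 ≈ 1.000
  cycle 2 → 2: weight = 6, length = 1, mean = 6/1 ≈ 6.000
  cycle 0 → 1 → 0: weight = 14, length = 2, mean = 14/2 ≈ 7.000
  cycle 0 → 2 → 0: weight = 10, length = 2, mean = 10/2 ≈ 5.000
  cycle 1 → 0 → 1: weight = 14, length = 2, mean = 14/2 ≈ 7.000
Minimum mean = 1.000, attained e.g. along the cycle 1 → 1 with weight 1 and length 1. So λ(A) = 1/1 = 1.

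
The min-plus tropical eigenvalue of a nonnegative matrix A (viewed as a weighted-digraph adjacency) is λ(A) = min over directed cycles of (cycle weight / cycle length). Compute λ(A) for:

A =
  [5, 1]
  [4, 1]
λ(A) = 1

Enumerate directed cycles and compute their means (weight / length). Sample:
  cycle 0 → 0: weight = 5, length = 1, mean = 5/1 ≈ 5.000
  cycle 1 → 1: weight = 1, length = 1, mean = 1/1 ≈ 1.000
  cycle 0 → 1 → 0: weight = 5, length = 2, mean = 5/2 ≈ 2.500
  cycle 1 → 0 → 1: weight = 5, length = 2, mean = 5/2 ≈ 2.500
Minimum mean = 1.000, attained e.g. along the cycle 1 → 1 with weight 1 and length 1. So λ(A) = 1/1 = 1.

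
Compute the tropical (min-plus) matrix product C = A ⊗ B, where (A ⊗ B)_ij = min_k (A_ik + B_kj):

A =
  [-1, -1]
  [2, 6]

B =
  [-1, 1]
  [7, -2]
A ⊗ B =
  [-2, -3]
  [1, 3]

Apply the min-plus product entry-by-entry:
  C[0][0] = min over k of (A[0][0] + B[0][0] = -1 + -1 = -2, A[0][1] + B[1][0] = -1 + 7 = 6) = -2 (attained at k = 0)
  C[0][1] = min over k of (A[0][0] + B[0][1] = -1 + 1 = 0, A[0][1] + B[1][1] = -1 + -2 = -3) = -3 (attained at k = 1)
  C[1][0] = min over k of (A[1][0] + B[0][0] = 2 + -1 = 1, A[1][1] + B[1][0] = 6 + 7 = 13) = 1 (attained at k = 0)
  C[1][1] = min over k of (A[1][0] + B[0][1] = 2 + 1 = 3, A[1][1] + B[1][1] = 6 + -2 = 4) = 3 (attained at k = 0)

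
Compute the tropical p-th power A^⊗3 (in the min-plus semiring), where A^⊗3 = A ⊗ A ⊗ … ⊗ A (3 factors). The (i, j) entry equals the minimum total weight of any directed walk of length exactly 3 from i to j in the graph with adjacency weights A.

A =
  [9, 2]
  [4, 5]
A^⊗3 =
  [11, 8]
  [10, 11]

Each entry (A^⊗3)_ij equals the minimum over all length-3 walks i = v_0 → v_1 → … → v_3 = j of Σ_t A[v_t][v_{t+1}]. For example, for (i, j) = (0, 1) we minimise over 4 possible intermediate vertex sequences; the minimum is 8, attained along the walk 0 → 1 → 0 → 1.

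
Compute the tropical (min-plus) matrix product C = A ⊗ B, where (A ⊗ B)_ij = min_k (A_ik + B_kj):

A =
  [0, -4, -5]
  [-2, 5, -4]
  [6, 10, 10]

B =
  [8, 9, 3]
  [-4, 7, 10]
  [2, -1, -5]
A ⊗ B =
  [-8, -6, -10]
  [-2, -5, -9]
  [6, 9, 5]

Apply the min-plus product entry-by-entry:
  C[0][0] = min over k of (A[0][0] + B[0][0] = 0 + 8 = 8, A[0][1] + B[1][0] = -4 + -4 = -8, A[0][2] + B[2][0] = -5 + 2 = -3) = -8 (attained at k = 1)
  C[0][1] = min over k of (A[0][0] + B[0][1] = 0 + 9 = 9, A[0][1] + B[1][1] = -4 + 7 = 3, A[0][2] + B[2][1] = -5 + -1 = -6) = -6 (attained at k = 2)
  C[0][2] = min over k of (A[0][0] + B[0][2] = 0 + 3 = 3, A[0][1] + B[1][2] = -4 + 10 = 6, A[0][2] + B[2][2] = -5 + -5 = -10) = -10 (attained at k = 2)
  C[1][0] = min over k of (A[1][0] + B[0][0] = -2 + 8 = 6, A[1][1] + B[1][0] = 5 + -4 = 1, A[1][2] + B[2][0] = -4 + 2 = -2) = -2 (attained at k = 2)
  C[1][1] = min over k of (A[1][0] + B[0][1] = -2 + 9 = 7, A[1][1] + B[1][1] = 5 + 7 = 12, A[1][2] + B[2][1] = -4 + -1 = -5) = -5 (attained at k = 2)
  C[1][2] = min over k of (A[1][0] + B[0][2] = -2 + 3 = 1, A[1][1] + B[1][2] = 5 + 10 = 15, A[1][2] + B[2][2] = -4 + -5 = -9) = -9 (attained at k = 2)
  C[2][0] = min over k of (A[2][0] + B[0][0] = 6 + 8 = 14, A[2][1] + B[1][0] = 10 + -4 = 6, A[2][2] + B[2][0] = 10 + 2 = 12) = 6 (attained at k = 1)
  C[2][1] = min over k of (A[2][0] + B[0][1] = 6 + 9 = 15, A[2][1] + B[1][1] = 10 + 7 = 17, A[2][2] + B[2][1] = 10 + -1 = 9) = 9 (attained at k = 2)
  C[2][2] = min over k of (A[2][0] + B[0][2] = 6 + 3 = 9, A[2][1] + B[1][2] = 10 + 10 = 20, A[2][2] + B[2][2] = 10 + -5 = 5) = 5 (attained at k = 2)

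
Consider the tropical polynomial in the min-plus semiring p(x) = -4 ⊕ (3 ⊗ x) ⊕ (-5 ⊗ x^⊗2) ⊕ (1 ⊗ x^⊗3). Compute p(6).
p(6) = -4

A tropical monomial a ⊗ x^⊗i evaluates to a + i · x. Evaluating each term at x = 6:
  Term 0 contributes -4 + 0 · 6 = -4
  Term 1 contributes 3 + 1 · 6 = 9
  Term 2 contributes -5 + 2 · 6 = 7
  Term 3 contributes 1 + 3 · 6 = 19
p(6) = ⊕ of these = min[-4, 9, 7, 19] = -4.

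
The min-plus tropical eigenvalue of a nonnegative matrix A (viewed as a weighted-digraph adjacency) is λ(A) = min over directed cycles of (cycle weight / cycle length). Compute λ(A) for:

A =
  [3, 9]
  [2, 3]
λ(A) = 3

Enumerate directed cycles and compute their means (weight / length). Sample:
  cycle 0 → 0: weight = 3, length = 1, mean = 3/1 ≈ 3.000
  cycle 1 → 1: weight = 3, length = 1, mean = 3/1 ≈ 3.000
  cycle 0 → 1 → 0: weight = 11, length = 2, mean = 11/2 ≈ 5.500
  cycle 1 → 0 → 1: weight = 11, length = 2, mean = 11/2 ≈ 5.500
Minimum mean = 3.000, attained e.g. along the cycle 0 → 0 with weight 3 and length 1. So λ(A) = 3/1 = 3.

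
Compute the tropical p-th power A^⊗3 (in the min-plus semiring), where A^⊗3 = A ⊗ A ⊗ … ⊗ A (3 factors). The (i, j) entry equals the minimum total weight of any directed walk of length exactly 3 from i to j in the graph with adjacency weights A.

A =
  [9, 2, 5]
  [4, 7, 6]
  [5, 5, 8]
A^⊗3 =
  [13, 8, 11]
  [10, 13, 12]
  [11, 11, 13]

Each entry (A^⊗3)_ij equals the minimum over all length-3 walks i = v_0 → v_1 → … → v_3 = j of Σ_t A[v_t][v_{t+1}]. For example, for (i, j) = (0, 2) we minimise over 9 possible intermediate vertex sequences; the minimum is 11, attained along the walk 0 → 1 → 0 → 2.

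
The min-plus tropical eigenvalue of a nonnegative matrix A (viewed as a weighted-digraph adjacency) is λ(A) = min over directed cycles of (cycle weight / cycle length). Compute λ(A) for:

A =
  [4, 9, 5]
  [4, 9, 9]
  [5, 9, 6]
λ(A) = 4

Enumerate directed cycles and compute their means (weight / length). Sample:
  cycle 0 → 0: weight = 4, length = 1, mean = 4/1 ≈ 4.000
  cycle 1 → 1: weight = 9, length = 1, mean = 9/1 ≈ 9.000
  cycle 2 → 2: weight = 6, length = 1, mean = 6/1 ≈ 6.000
  cycle 0 → 1 → 0: weight = 13, length = 2, mean = 13/2 ≈ 6.500
  cycle 0 → 2 → 0: weight = 10, length = 2, mean = 10/2 ≈ 5.000
  cycle 1 → 0 → 1: weight = 13, length = 2, mean = 13/2 ≈ 6.500
Minimum mean = 4.000, attained e.g. along the cycle 0 → 0 with weight 4 and length 1. So λ(A) = 4/1 = 4.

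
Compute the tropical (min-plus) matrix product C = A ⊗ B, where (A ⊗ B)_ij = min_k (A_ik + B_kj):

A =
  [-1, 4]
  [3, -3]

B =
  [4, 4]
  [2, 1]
A ⊗ B =
  [3, 3]
  [-1, -2]

Apply the min-plus product entry-by-entry:
  C[0][0] = min over k of (A[0][0] + B[0][0] = -1 + 4 = 3, A[0][1] + B[1][0] = 4 + 2 = 6) = 3 (attained at k = 0)
  C[0][1] = min over k of (A[0][0] + B[0][1] = -1 + 4 = 3, A[0][1] + B[1][1] = 4 + 1 = 5) = 3 (attained at k = 0)
  C[1][0] = min over k of (A[1][0] + B[0][0] = 3 + 4 = 7, A[1][1] + B[1][0] = -3 + 2 = -1) = -1 (attained at k = 1)
  C[1][1] = min over k of (A[1][0] + B[0][1] = 3 + 4 = 7, A[1][1] + B[1][1] = -3 + 1 = -2) = -2 (attained at k = 1)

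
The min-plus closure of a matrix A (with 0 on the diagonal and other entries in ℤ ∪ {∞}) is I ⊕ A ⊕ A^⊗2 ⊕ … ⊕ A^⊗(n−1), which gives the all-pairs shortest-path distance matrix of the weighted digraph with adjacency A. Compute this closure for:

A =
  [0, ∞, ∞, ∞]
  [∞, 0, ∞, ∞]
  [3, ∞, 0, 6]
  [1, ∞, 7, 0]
Closure =
  [0, ∞, ∞, ∞]
  [∞, 0, ∞, ∞]
  [3, ∞, 0, 6]
  [1, ∞, 7, 0]

This is the Floyd-Warshall all-pairs shortest-path computation. For each intermediate vertex k = 0, 1, …, 3, update dist[i][j] ← min(dist[i][j], dist[i][k] + dist[k][j]). The final matrix gives, for each (i, j), the minimum total weight of any directed path from i to j (possibly empty when i = j).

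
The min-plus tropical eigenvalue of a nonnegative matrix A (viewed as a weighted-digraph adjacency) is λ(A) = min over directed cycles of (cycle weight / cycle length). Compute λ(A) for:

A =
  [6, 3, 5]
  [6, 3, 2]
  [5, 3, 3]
λ(A) = 5/2

Enumerate directed cycles and compute their means (weight / length). Sample:
  cycle 0 → 0: weight = 6, length = 1, mean = 6/1 ≈ 6.000
  cycle 1 → 1: weight = 3, length = 1, mean = 3/1 ≈ 3.000
  cycle 2 → 2: weight = 3, length = 1, mean = 3/1 ≈ 3.000
  cycle 0 → 1 → 0: weight = 9, length = 2, mean = 9/2 ≈ 4.500
  cycle 0 → 2 → 0: weight = 10, length = 2, mean = 10/2 ≈ 5.000
  cycle 1 → 0 → 1: weight = 9, length = 2, mean = 9/2 ≈ 4.500
Minimum mean = 2.500, attained e.g. along the cycle 1 → 2 → 1 with weight 5 and length 2. So λ(A) = 5/2 = 5/2.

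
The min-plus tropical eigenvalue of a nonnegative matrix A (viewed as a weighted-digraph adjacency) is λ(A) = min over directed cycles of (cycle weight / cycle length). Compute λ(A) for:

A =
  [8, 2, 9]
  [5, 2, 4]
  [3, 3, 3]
λ(A) = 2

Enumerate directed cycles and compute their means (weight / length). Sample:
  cycle 0 → 0: weight = 8, length = 1, mean = 8/1 ≈ 8.000
  cycle 1 → 1: weight = 2, length = 1, mean = 2/1 ≈ 2.000
  cycle 2 → 2: weight = 3, length = 1, mean = 3/1 ≈ 3.000
  cycle 0 → 1 → 0: weight = 7, length = 2, mean = 7/2 ≈ 3.500
  cycle 0 → 2 → 0: weight = 12, length = 2, mean = 12/2 ≈ 6.000
  cycle 1 → 0 → 1: weight = 7, length = 2, mean = 7/2 ≈ 3.500
Minimum mean = 2.000, attained e.g. along the cycle 1 → 1 with weight 2 and length 1. So λ(A) = 2/1 = 2.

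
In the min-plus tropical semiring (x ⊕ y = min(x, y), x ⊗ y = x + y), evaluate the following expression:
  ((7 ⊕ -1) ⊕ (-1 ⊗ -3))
((7 ⊕ -1) ⊕ (-1 ⊗ -3)) = -4

Expand innermost to outermost. Recall ⊕ takes the minimum of its arguments and ⊗ takes their sum. Working out the expression ((7 ⊕ -1) ⊕ (-1 ⊗ -3)) gives -4.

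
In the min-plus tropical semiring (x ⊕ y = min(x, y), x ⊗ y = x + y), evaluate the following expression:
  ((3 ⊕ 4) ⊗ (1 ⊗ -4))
((3 ⊕ 4) ⊗ (1 ⊗ -4)) = 0

Expand innermost to outermost. Recall ⊕ takes the minimum of its arguments and ⊗ takes their sum. Working out the expression ((3 ⊕ 4) ⊗ (1 ⊗ -4)) gives 0.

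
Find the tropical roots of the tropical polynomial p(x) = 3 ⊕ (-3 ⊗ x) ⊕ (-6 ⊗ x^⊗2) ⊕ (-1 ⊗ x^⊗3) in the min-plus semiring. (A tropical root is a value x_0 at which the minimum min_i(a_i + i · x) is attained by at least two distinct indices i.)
Roots: {-5, 3, 6}

Each tropical root is a break point of the lower envelope of the lines y = a_i + i · x (there are 4 lines, with slopes 0, 1, ..., 3). Only the lines that attain the minimum somewhere contribute to roots; other lines are dominated. Here the surviving (envelope) indices are i = 3, i = 2, i = 1, i = 0.
Intersections between consecutive envelope lines give the roots: for adjacent envelope indices i < j the intersection is x = (a_i − a_j) / (j − i). Reading off the sorted break points: {-5, 3, 6}.
Verification: at each break x_0, at least two indices attain the minimum of min_i(a_i + i · x_0).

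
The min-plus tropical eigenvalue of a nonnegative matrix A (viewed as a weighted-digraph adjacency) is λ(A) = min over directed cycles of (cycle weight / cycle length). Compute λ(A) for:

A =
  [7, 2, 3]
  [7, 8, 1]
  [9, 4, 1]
λ(A) = 1

Enumerate directed cycles and compute their means (weight / length). Sample:
  cycle 0 → 0: weight = 7, length = 1, mean = 7/1 ≈ 7.000
  cycle 1 → 1: weight = 8, length = 1, mean = 8/1 ≈ 8.000
  cycle 2 → 2: weight = 1, length = 1, mean = 1/1 ≈ 1.000
  cycle 0 → 1 → 0: weight = 9, length = 2, mean = 9/2 ≈ 4.500
  cycle 0 → 2 → 0: weight = 12, length = 2, mean = 12/2 ≈ 6.000
  cycle 1 → 0 → 1: weight = 9, length = 2, mean = 9/2 ≈ 4.500
Minimum mean = 1.000, attained e.g. along the cycle 2 → 2 with weight 1 and length 1. So λ(A) = 1/1 = 1.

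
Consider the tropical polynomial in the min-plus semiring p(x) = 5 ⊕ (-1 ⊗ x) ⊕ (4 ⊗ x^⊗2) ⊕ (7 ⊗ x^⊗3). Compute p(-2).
p(-2) = -3

A tropical monomial a ⊗ x^⊗i evaluates to a + i · x. Evaluating each term at x = -2:
  Term 0 contributes 5 + 0 · -2 = 5
  Term 1 contributes -1 + 1 · -2 = -3
  Term 2 contributes 4 + 2 · -2 = 0
  Term 3 contributes 7 + 3 · -2 = 1
p(-2) = ⊕ of these = min[5, -3, 0, 1] = -3.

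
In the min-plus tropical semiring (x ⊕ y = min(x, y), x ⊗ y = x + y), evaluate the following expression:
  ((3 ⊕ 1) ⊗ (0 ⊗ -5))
((3 ⊕ 1) ⊗ (0 ⊗ -5)) = -4

Expand innermost to outermost. Recall ⊕ takes the minimum of its arguments and ⊗ takes their sum. Working out the expression ((3 ⊕ 1) ⊗ (0 ⊗ -5)) gives -4.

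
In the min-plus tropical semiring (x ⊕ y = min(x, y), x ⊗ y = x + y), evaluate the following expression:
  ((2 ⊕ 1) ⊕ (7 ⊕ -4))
((2 ⊕ 1) ⊕ (7 ⊕ -4)) = -4

Expand innermost to outermost. Recall ⊕ takes the minimum of its arguments and ⊗ takes their sum. Working out the expression ((2 ⊕ 1) ⊕ (7 ⊕ -4)) gives -4.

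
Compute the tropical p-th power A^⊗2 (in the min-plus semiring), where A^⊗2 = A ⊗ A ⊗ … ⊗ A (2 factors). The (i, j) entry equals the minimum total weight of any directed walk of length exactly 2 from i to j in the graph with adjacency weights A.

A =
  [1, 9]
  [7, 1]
A^⊗2 =
  [2, 10]
  [8, 2]

Each entry (A^⊗2)_ij equals the minimum over all length-2 walks i = v_0 → v_1 → … → v_2 = j of Σ_t A[v_t][v_{t+1}]. For example, for (i, j) = (0, 1) we minimise over 2 possible intermediate vertex sequences; the minimum is 10, attained along the walk 0 → 0 → 1.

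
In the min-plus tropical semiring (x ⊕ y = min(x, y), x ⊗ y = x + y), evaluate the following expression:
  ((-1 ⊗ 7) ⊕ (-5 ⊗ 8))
((-1 ⊗ 7) ⊕ (-5 ⊗ 8)) = 3

Expand innermost to outermost. Recall ⊕ takes the minimum of its arguments and ⊗ takes their sum. Working out the expression ((-1 ⊗ 7) ⊕ (-5 ⊗ 8)) gives 3.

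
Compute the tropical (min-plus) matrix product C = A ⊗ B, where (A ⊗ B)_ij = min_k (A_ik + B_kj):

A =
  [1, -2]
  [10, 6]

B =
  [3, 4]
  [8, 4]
A ⊗ B =
  [4, 2]
  [13, 10]

Apply the min-plus product entry-by-entry:
  C[0][0] = min over k of (A[0][0] + B[0][0] = 1 + 3 = 4, A[0][1] + B[1][0] = -2 + 8 = 6) = 4 (attained at k = 0)
  C[0][1] = min over k of (A[0][0] + B[0][1] = 1 + 4 = 5, A[0][1] + B[1][1] = -2 + 4 = 2) = 2 (attained at k = 1)
  C[1][0] = min over k of (A[1][0] + B[0][0] = 10 + 3 = 13, A[1][1] + B[1][0] = 6 + 8 = 14) = 13 (attained at k = 0)
  C[1][1] = min over k of (A[1][0] + B[0][1] = 10 + 4 = 14, A[1][1] + B[1][1] = 6 + 4 = 10) = 10 (attained at k = 1)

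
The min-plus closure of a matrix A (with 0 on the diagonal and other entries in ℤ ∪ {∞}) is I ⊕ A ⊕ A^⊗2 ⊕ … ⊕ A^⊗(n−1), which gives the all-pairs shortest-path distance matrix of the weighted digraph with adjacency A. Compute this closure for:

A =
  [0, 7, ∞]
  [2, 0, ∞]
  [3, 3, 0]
Closure =
  [0, 7, ∞]
  [2, 0, ∞]
  [3, 3, 0]

This is the Floyd-Warshall all-pairs shortest-path computation. For each intermediate vertex k = 0, 1, …, 2, update dist[i][j] ← min(dist[i][j], dist[i][k] + dist[k][j]). The final matrix gives, for each (i, j), the minimum total weight of any directed path from i to j (possibly empty when i = j).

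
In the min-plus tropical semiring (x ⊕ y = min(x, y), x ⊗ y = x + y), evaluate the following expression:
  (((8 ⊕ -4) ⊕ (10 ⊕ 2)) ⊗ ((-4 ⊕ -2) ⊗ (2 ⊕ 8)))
(((8 ⊕ -4) ⊕ (10 ⊕ 2)) ⊗ ((-4 ⊕ -2) ⊗ (2 ⊕ 8))) = -6

Expand innermost to outermost. Recall ⊕ takes the minimum of its arguments and ⊗ takes their sum. Working out the expression (((8 ⊕ -4) ⊕ (10 ⊕ 2)) ⊗ ((-4 ⊕ -2) ⊗ (2 ⊕ 8))) gives -6.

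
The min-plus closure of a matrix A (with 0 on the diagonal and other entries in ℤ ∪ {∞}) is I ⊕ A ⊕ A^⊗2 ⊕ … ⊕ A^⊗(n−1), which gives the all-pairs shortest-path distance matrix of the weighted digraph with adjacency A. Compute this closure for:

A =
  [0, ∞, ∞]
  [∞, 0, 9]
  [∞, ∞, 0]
Closure =
  [0, ∞, ∞]
  [∞, 0, 9]
  [∞, ∞, 0]

This is the Floyd-Warshall all-pairs shortest-path computation. For each intermediate vertex k = 0, 1, …, 2, update dist[i][j] ← min(dist[i][j], dist[i][k] + dist[k][j]). The final matrix gives, for each (i, j), the minimum total weight of any directed path from i to j (possibly empty when i = j).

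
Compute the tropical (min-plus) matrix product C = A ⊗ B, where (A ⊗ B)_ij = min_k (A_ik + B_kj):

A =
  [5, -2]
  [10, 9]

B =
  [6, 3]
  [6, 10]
A ⊗ B =
  [4, 8]
  [15, 13]

Apply the min-plus product entry-by-entry:
  C[0][0] = min over k of (A[0][0] + B[0][0] = 5 + 6 = 11, A[0][1] + B[1][0] = -2 + 6 = 4) = 4 (attained at k = 1)
  C[0][1] = min over k of (A[0][0] + B[0][1] = 5 + 3 = 8, A[0][1] + B[1][1] = -2 + 10 = 8) = 8 (attained at k = 0)
  C[1][0] = min over k of (A[1][0] + B[0][0] = 10 + 6 = 16, A[1][1] + B[1][0] = 9 + 6 = 15) = 15 (attained at k = 1)
  C[1][1] = min over k of (A[1][0] + B[0][1] = 10 + 3 = 13, A[1][1] + B[1][1] = 9 + 10 = 19) = 13 (attained at k = 0)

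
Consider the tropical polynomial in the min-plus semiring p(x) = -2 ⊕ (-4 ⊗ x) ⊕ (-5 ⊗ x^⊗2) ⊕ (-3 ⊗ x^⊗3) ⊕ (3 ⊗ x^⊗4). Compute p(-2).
p(-2) = -9

A tropical monomial a ⊗ x^⊗i evaluates to a + i · x. Evaluating each term at x = -2:
  Term 0 contributes -2 + 0 · -2 = -2
  Term 1 contributes -4 + 1 · -2 = -6
  Term 2 contributes -5 + 2 · -2 = -9
  Term 3 contributes -3 + 3 · -2 = -9
  Term 4 contributes 3 + 4 · -2 = -5
p(-2) = ⊕ of these = min[-2, -6, -9, -9, -5] = -9.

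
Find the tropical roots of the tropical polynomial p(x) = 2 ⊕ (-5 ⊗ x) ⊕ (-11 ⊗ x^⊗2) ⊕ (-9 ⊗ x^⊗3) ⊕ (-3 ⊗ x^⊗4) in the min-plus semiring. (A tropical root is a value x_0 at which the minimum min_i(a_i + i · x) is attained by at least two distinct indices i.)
Roots: {-6, -2, 6, 7}

Each tropical root is a break point of the lower envelope of the lines y = a_i + i · x (there are 5 lines, with slopes 0, 1, ..., 4). Only the lines that attain the minimum somewhere contribute to roots; other lines are dominated. Here the surviving (envelope) indices are i = 4, i = 3, i = 2, i = 1, i = 0.
Intersections between consecutive envelope lines give the roots: for adjacent envelope indices i < j the intersection is x = (a_i − a_j) / (j − i). Reading off the sorted break points: {-6, -2, 6, 7}.
Verification: at each break x_0, at least two indices attain the minimum of min_i(a_i + i · x_0).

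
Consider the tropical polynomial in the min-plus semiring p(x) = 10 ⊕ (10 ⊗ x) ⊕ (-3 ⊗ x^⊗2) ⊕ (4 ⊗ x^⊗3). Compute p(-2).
p(-2) = -7

A tropical monomial a ⊗ x^⊗i evaluates to a + i · x. Evaluating each term at x = -2:
  Term 0 contributes 10 + 0 · -2 = 10
  Term 1 contributes 10 + 1 · -2 = 8
  Term 2 contributes -3 + 2 · -2 = -7
  Term 3 contributes 4 + 3 · -2 = -2
p(-2) = ⊕ of these = min[10, 8, -7, -2] = -7.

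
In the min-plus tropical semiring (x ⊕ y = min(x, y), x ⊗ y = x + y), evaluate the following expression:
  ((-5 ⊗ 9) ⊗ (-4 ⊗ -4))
((-5 ⊗ 9) ⊗ (-4 ⊗ -4)) = -4

Expand innermost to outermost. Recall ⊕ takes the minimum of its arguments and ⊗ takes their sum. Working out the expression ((-5 ⊗ 9) ⊗ (-4 ⊗ -4)) gives -4.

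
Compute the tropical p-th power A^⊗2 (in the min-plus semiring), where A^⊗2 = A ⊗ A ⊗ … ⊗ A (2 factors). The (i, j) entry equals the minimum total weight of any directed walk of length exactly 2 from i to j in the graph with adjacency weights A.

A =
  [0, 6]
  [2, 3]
A^⊗2 =
  [0, 6]
  [2, 6]

Each entry (A^⊗2)_ij equals the minimum over all length-2 walks i = v_0 → v_1 → … → v_2 = j of Σ_t A[v_t][v_{t+1}]. For example, for (i, j) = (0, 1) we minimise over 2 possible intermediate vertex sequences; the minimum is 6, attained along the walk 0 → 0 → 1.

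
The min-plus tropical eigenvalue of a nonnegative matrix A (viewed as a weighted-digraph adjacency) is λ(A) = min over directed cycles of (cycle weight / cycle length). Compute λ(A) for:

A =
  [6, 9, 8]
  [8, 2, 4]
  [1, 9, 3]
λ(A) = 2

Enumerate directed cycles and compute their means (weight / length). Sample:
  cycle 0 → 0: weight = 6, length = 1, mean = 6/1 ≈ 6.000
  cycle 1 → 1: weight = 2, length = 1, mean = 2/1 ≈ 2.000
  cycle 2 → 2: weight = 3, length = 1, mean = 3/1 ≈ 3.000
  cycle 0 → 1 → 0: weight = 17, length = 2, mean = 17/2 ≈ 8.500
  cycle 0 → 2 → 0: weight = 9, length = 2, mean = 9/2 ≈ 4.500
  cycle 1 → 0 → 1: weight = 17, length = 2, mean = 17/2 ≈ 8.500
Minimum mean = 2.000, attained e.g. along the cycle 1 → 1 with weight 2 and length 1. So λ(A) = 2/1 = 2.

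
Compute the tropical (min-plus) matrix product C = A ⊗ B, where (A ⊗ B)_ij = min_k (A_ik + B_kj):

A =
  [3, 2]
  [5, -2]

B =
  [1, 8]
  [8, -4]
A ⊗ B =
  [4, -2]
  [6, -6]

Apply the min-plus product entry-by-entry:
  C[0][0] = min over k of (A[0][0] + B[0][0] = 3 + 1 = 4, A[0][1] + B[1][0] = 2 + 8 = 10) = 4 (attained at k = 0)
  C[0][1] = min over k of (A[0][0] + B[0][1] = 3 + 8 = 11, A[0][1] + B[1][1] = 2 + -4 = -2) = -2 (attained at k = 1)
  C[1][0] = min over k of (A[1][0] + B[0][0] = 5 + 1 = 6, A[1][1] + B[1][0] = -2 + 8 = 6) = 6 (attained at k = 0)
  C[1][1] = min over k of (A[1][0] + B[0][1] = 5 + 8 = 13, A[1][1] + B[1][1] = -2 + -4 = -6) = -6 (attained at k = 1)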